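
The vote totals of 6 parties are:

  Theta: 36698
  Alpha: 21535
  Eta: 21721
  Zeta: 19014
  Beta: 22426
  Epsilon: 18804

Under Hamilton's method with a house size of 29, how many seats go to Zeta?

Standard divisor: 140198 ÷ 29 ≈ 4834.414.
Standard quotas: Theta 7.5910, Alpha 4.4545, Eta 4.4930, Zeta 3.9331, Beta 4.6388, Epsilon 3.8896.
Lower quotas: Theta 7, Alpha 4, Eta 4, Zeta 3, Beta 4, Epsilon 3 (sum 25, leaving 4 seats).
Remainders in descending order: Zeta 0.9331, Epsilon 0.8896, Beta 0.6388, Theta 0.5910, Eta 0.4930, Alpha 0.4545.
The surplus seats go to Zeta, Epsilon, Beta, Theta.
Zeta receives 4.

4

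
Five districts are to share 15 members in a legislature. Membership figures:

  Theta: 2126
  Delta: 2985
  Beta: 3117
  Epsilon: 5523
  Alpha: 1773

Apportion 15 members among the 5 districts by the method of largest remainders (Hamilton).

Theta: 2, Delta: 3, Beta: 3, Epsilon: 5, Alpha: 2

Standard divisor: 15524 ÷ 15 ≈ 1034.933.
Standard quotas: Theta 2.0542, Delta 2.8842, Beta 3.0118, Epsilon 5.3366, Alpha 1.7132.
Lower quotas: Theta 2, Delta 2, Beta 3, Epsilon 5, Alpha 1 (sum 13, leaving 2 seats).
Remainders in descending order: Delta 0.8842, Alpha 0.7132, Epsilon 0.3366, Theta 0.0542, Beta 0.0118.
The surplus seats go to Delta, Alpha.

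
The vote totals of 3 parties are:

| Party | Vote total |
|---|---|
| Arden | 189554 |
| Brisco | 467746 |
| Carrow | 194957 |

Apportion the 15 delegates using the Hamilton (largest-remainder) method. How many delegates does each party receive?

Arden 3, Brisco 8, Carrow 4

The standard divisor is 852257/15 ≈ 56817.133.
Standard quotas: Arden 3.3362, Brisco 8.2325, Carrow 3.4313.
Lower quotas: Arden 3, Brisco 8, Carrow 3 (sum 14, leaving 1 seat).
Remainders in descending order: Carrow 0.4313, Arden 0.3362, Brisco 0.2325.
The surplus seat goes to Carrow.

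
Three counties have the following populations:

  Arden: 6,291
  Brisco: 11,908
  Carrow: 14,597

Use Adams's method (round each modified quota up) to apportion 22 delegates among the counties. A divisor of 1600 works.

Arden 4, Brisco 8, Carrow 10

With modified divisor 1600: modified quotas Arden 3.932, Brisco 7.442, Carrow 9.123.
Rounding up: Arden 4, Brisco 8, Carrow 10 (total 22).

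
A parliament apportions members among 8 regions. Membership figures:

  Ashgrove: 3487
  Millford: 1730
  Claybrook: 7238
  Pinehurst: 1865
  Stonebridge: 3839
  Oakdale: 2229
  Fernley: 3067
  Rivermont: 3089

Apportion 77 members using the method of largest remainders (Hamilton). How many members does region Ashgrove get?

The standard divisor is 26544/77 ≈ 344.727.
Standard quotas: Ashgrove 10.1152, Millford 5.0185, Claybrook 20.9963, Pinehurst 5.4101, Stonebridge 11.1363, Oakdale 6.4660, Fernley 8.8969, Rivermont 8.9607.
Lower quotas: Ashgrove 10, Millford 5, Claybrook 20, Pinehurst 5, Stonebridge 11, Oakdale 6, Fernley 8, Rivermont 8 (sum 73, leaving 4 seats).
Remainders in descending order: Claybrook 0.9963, Rivermont 0.9607, Fernley 0.8969, Oakdale 0.4660, Pinehurst 0.4101, Stonebridge 0.1363, Ashgrove 0.1152, Millford 0.0185.
The surplus seats go to Claybrook, Rivermont, Fernley, Oakdale.
Ashgrove receives 10.

10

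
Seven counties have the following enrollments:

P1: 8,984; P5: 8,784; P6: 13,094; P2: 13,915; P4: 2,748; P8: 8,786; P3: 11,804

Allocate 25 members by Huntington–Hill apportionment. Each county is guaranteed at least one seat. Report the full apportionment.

With divisor 2616: modified quotas P1 3.434, P5 3.358, P6 5.005, P2 5.319, P4 1.050, P8 3.359, P3 4.512.
Geometric-mean thresholds: P1 √(3·4)=3.464, P5 √(3·4)=3.464, P6 √(5·6)=5.477, P2 √(5·6)=5.477, P4 √(1·2)=1.414, P8 √(3·4)=3.464, P3 √(4·5)=4.472.
Each quota rounded against its threshold gives P1 3, P5 3, P6 5, P2 5, P4 1, P8 3, P3 5 (total 25).

P1=3, P5=3, P6=5, P2=5, P4=1, P8=3, P3=5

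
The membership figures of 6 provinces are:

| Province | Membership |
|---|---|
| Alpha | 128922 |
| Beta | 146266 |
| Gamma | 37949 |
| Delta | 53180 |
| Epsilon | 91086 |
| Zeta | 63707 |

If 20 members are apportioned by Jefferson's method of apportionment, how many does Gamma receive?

Standard divisor 521110/20 ≈ 26055.5; standard quotas: Alpha 4.948, Beta 5.614, Gamma 1.456, Delta 2.041, Epsilon 3.496, Zeta 2.445.
Rounding down gives 4, 5, 1, 2, 3, 2 = 17 seats, so the divisor must be adjusted.
With modified divisor 22100: modified quotas Alpha 5.834, Beta 6.618, Gamma 1.717, Delta 2.406, Epsilon 4.122, Zeta 2.883.
Rounding down: Alpha 5, Beta 6, Gamma 1, Delta 2, Epsilon 4, Zeta 2 (total 20).
Gamma receives 1.

1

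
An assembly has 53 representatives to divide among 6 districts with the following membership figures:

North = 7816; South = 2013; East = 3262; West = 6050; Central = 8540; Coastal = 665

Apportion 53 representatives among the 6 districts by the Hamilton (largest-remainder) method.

North 15; South 4; East 6; West 11; Central 16; Coastal 1

Total 28346; standard divisor 28346/53 ≈ 534.83.
Standard quotas: North 14.6140, South 3.7638, East 6.0991, West 11.3120, Central 15.9677, Coastal 1.2434.
Lower quotas: North 14, South 3, East 6, West 11, Central 15, Coastal 1 (sum 50, leaving 3 seats).
Remainders in descending order: Central 0.9677, South 0.7638, North 0.6140, West 0.3120, Coastal 0.2434, East 0.0991.
The surplus seats go to Central, South, North.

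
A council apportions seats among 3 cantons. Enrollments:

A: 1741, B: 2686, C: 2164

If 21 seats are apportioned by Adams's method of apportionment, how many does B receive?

8

Standard divisor 6591/21 ≈ 313.857; standard quotas: A 5.547, B 8.558, C 6.895.
Rounding up gives 6, 9, 7 = 22 seats, so the divisor must be adjusted.
With modified divisor 340: modified quotas A 5.121, B 7.900, C 6.365.
Rounding up: A 6, B 8, C 7 (total 21).
B receives 8.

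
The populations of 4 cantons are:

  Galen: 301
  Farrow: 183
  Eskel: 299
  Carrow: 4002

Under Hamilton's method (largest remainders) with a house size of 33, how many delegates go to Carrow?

28

The standard divisor is 4785/33 = 145.
Standard quotas: Galen 2.076, Farrow 1.262, Eskel 2.062, Carrow 27.600.
Lower quotas: Galen 2, Farrow 1, Eskel 2, Carrow 27 (sum 32, leaving 1 seat).
Remainders in descending order: Carrow 0.600, Farrow 0.262, Galen 0.076, Eskel 0.062.
Largest remainder: Carrow receives the extra seat.
Carrow receives 28.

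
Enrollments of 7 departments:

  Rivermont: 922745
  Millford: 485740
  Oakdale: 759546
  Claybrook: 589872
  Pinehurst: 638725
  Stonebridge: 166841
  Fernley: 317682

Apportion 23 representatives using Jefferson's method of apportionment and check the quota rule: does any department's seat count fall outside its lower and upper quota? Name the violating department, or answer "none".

Standard quotas: Rivermont 5.468, Millford 2.879, Oakdale 4.501, Claybrook 3.496, Pinehurst 3.785, Stonebridge 0.989, Fernley 1.883.
Jefferson allocation: Rivermont 6, Millford 3, Oakdale 4, Claybrook 3, Pinehurst 4, Stonebridge 1, Fernley 2.
Every allocation lies between the lower and upper quota.

none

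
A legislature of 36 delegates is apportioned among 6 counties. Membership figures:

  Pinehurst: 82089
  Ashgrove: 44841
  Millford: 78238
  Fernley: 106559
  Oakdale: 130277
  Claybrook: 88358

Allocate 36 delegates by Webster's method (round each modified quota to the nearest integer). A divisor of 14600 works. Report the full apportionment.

With modified divisor 14600: modified quotas Pinehurst 5.623, Ashgrove 3.071, Millford 5.359, Fernley 7.299, Oakdale 8.923, Claybrook 6.052.
Rounding to the nearest integer: Pinehurst 6, Ashgrove 3, Millford 5, Fernley 7, Oakdale 9, Claybrook 6 (total 36).

Pinehurst 6, Ashgrove 3, Millford 5, Fernley 7, Oakdale 9, Claybrook 6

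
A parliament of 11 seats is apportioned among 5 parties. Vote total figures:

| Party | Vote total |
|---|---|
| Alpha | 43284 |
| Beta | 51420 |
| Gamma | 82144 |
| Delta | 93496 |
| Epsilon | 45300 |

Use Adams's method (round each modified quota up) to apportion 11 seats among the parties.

Alpha 2, Beta 2, Gamma 2, Delta 3, Epsilon 2

Standard divisor 315644/11 ≈ 28694.909; standard quotas: Alpha 1.508, Beta 1.792, Gamma 2.863, Delta 3.258, Epsilon 1.579.
Rounding up gives 2, 2, 3, 4, 2 = 13 seats, so the divisor must be adjusted.
With modified divisor 42200: modified quotas Alpha 1.026, Beta 1.218, Gamma 1.947, Delta 2.216, Epsilon 1.073.
Rounding up: Alpha 2, Beta 2, Gamma 2, Delta 3, Epsilon 2 (total 11).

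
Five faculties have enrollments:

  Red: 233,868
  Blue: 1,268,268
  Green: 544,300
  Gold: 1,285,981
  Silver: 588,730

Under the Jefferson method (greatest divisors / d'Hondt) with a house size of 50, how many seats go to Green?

Standard divisor 3921147/50 ≈ 78422.94; standard quotas: Red 2.982, Blue 16.172, Green 6.941, Gold 16.398, Silver 7.507.
Rounding down gives 2, 16, 6, 16, 7 = 47 seats, so the divisor must be adjusted.
With modified divisor 75100: modified quotas Red 3.114, Blue 16.888, Green 7.248, Gold 17.124, Silver 7.839.
Rounding down: Red 3, Blue 16, Green 7, Gold 17, Silver 7 (total 50).
Green receives 7.

7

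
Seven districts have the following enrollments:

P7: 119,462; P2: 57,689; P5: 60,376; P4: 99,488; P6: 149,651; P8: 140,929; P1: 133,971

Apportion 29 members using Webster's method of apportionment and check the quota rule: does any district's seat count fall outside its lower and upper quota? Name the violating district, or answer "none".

Standard quotas: P7 4.549, P2 2.197, P5 2.299, P4 3.788, P6 5.699, P8 5.366, P1 5.102.
Webster allocation: P7 5, P2 2, P5 2, P4 4, P6 6, P8 5, P1 5.
Every allocation lies between the lower and upper quota.

none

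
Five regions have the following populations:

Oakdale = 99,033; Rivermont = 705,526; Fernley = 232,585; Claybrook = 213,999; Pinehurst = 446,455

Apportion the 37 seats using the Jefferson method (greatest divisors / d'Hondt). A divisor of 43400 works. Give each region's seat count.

With modified divisor 43400: modified quotas Oakdale 2.282, Rivermont 16.256, Fernley 5.359, Claybrook 4.931, Pinehurst 10.287.
Rounding down: Oakdale 2, Rivermont 16, Fernley 5, Claybrook 4, Pinehurst 10 (total 37).

Oakdale 2; Rivermont 16; Fernley 5; Claybrook 4; Pinehurst 10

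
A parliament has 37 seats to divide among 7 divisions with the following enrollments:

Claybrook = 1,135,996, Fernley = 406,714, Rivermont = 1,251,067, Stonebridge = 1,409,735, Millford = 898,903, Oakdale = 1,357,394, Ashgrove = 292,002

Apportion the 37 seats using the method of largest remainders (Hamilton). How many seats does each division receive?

Claybrook=6; Fernley=2; Rivermont=7; Stonebridge=8; Millford=5; Oakdale=7; Ashgrove=2

Standard divisor: 6751811 ÷ 37 ≈ 182481.378.
Standard quotas: Claybrook 6.2253, Fernley 2.2288, Rivermont 6.8559, Stonebridge 7.7254, Millford 4.9260, Oakdale 7.4385, Ashgrove 1.6002.
Lower quotas: Claybrook 6, Fernley 2, Rivermont 6, Stonebridge 7, Millford 4, Oakdale 7, Ashgrove 1 (sum 33, leaving 4 seats).
Remainders in descending order: Millford 0.9260, Rivermont 0.8559, Stonebridge 0.7254, Ashgrove 0.6002, Oakdale 0.4385, Fernley 0.2288, Claybrook 0.2253.
Largest remainders: Millford, Rivermont, Stonebridge, Ashgrove receive the extra seats.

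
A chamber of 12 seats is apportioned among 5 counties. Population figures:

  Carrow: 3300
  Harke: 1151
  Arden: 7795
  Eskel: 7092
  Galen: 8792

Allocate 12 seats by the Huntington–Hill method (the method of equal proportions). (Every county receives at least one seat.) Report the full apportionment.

With divisor 2436: modified quotas Carrow 1.355, Harke 0.472, Arden 3.200, Eskel 2.911, Galen 3.609.
Geometric-mean thresholds: Carrow √(1·2)=1.414, Harke (min 1), Arden √(3·4)=3.464, Eskel √(2·3)=2.449, Galen √(3·4)=3.464.
Each quota rounded against its threshold gives Carrow 1, Harke 1, Arden 3, Eskel 3, Galen 4 (total 12).

Carrow 1; Harke 1; Arden 3; Eskel 3; Galen 4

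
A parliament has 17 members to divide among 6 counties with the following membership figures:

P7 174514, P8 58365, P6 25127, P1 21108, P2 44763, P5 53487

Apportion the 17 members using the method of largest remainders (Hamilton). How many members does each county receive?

P7=8, P8=3, P6=1, P1=1, P2=2, P5=2

The standard divisor is 377364/17 ≈ 22197.882.
Standard quotas: P7 7.8617, P8 2.6293, P6 1.1320, P1 0.9509, P2 2.0165, P5 2.4096.
Lower quotas: P7 7, P8 2, P6 1, P1 0, P2 2, P5 2 (sum 14, leaving 3 seats).
Remainders in descending order: P1 0.9509, P7 0.8617, P8 0.6293, P5 0.4096, P6 0.1320, P2 0.0165.
Largest remainders: P1, P7, P8 receive the extra seats.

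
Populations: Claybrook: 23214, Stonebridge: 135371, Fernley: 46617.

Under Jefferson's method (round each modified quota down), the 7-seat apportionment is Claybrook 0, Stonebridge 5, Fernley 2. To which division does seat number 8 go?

Claybrook

Priority for the next seat is population ÷ (current seats + 1).
Priorities: Claybrook 23214.000, Stonebridge 22561.833, Fernley 15539.000.
Highest priority: Claybrook.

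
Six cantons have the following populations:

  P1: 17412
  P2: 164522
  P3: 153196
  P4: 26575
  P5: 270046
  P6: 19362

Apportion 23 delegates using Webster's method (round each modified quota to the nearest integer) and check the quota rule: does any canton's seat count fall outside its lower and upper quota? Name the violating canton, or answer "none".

Standard quotas: P1 0.615, P2 5.812, P3 5.412, P4 0.939, P5 9.539, P6 0.684.
Webster allocation: P1 1, P2 6, P3 5, P4 1, P5 9, P6 1.
Every allocation lies between the lower and upper quota.

none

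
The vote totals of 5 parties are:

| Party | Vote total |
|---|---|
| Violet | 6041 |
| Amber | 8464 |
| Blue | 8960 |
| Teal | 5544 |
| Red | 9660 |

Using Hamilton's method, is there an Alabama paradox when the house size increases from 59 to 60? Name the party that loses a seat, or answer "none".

At 59 seats: Violet 9, Amber 13, Blue 14, Teal 8, Red 15.
At 60 seats: Violet 9, Amber 13, Blue 14, Teal 9, Red 15.
No party's allocation decreased.

none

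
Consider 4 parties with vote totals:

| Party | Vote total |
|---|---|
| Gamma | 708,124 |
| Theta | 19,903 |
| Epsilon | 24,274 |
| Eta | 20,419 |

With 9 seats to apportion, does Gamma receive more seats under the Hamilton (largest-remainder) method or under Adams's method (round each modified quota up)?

Hamilton

Hamilton: Gamma 8, Theta 0, Epsilon 1, Eta 0.
Adams: Gamma 6, Theta 1, Epsilon 1, Eta 1.
Gamma gets 8 under Hamilton and 6 under Adams.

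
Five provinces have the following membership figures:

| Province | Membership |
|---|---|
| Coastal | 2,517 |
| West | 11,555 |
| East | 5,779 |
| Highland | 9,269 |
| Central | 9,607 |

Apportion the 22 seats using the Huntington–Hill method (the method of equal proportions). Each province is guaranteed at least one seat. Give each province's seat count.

With divisor 1767: modified quotas Coastal 1.424, West 6.539, East 3.271, Highland 5.246, Central 5.437.
Geometric-mean thresholds: Coastal √(1·2)=1.414, West √(6·7)=6.481, East √(3·4)=3.464, Highland √(5·6)=5.477, Central √(5·6)=5.477.
Each quota rounded against its threshold gives Coastal 2, West 7, East 3, Highland 5, Central 5 (total 22).

Coastal: 2, West: 7, East: 3, Highland: 5, Central: 5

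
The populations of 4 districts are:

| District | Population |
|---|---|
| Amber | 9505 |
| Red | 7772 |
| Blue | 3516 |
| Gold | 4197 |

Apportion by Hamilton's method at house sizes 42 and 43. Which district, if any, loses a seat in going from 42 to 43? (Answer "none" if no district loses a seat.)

none

At 42 seats: Amber 16, Red 13, Blue 6, Gold 7.
At 43 seats: Amber 16, Red 14, Blue 6, Gold 7.
No district's allocation decreased.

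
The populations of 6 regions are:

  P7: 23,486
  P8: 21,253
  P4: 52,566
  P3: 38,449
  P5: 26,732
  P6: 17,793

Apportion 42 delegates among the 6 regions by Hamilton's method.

P7=6, P8=5, P4=12, P3=9, P5=6, P6=4

Total 180279; standard divisor 180279/42 ≈ 4292.357.
Standard quotas: P7 5.4716, P8 4.9514, P4 12.2464, P3 8.9575, P5 6.2278, P6 4.1453.
Lower quotas: P7 5, P8 4, P4 12, P3 8, P5 6, P6 4 (sum 39, leaving 3 seats).
Remainders in descending order: P3 0.9575, P8 0.9514, P7 0.4716, P4 0.2464, P5 0.2278, P6 0.1453.
The surplus seats go to P3, P8, P7.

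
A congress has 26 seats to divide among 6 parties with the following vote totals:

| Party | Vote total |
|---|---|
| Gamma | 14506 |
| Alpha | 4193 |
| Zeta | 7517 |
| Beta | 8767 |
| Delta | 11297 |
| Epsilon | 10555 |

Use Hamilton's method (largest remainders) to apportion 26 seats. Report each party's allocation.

Gamma: 7, Alpha: 2, Zeta: 3, Beta: 4, Delta: 5, Epsilon: 5

The standard divisor is 56835/26 ≈ 2185.962.
Standard quotas: Gamma 6.6360, Alpha 1.9181, Zeta 3.4388, Beta 4.0106, Delta 5.1680, Epsilon 4.8285.
Lower quotas: Gamma 6, Alpha 1, Zeta 3, Beta 4, Delta 5, Epsilon 4 (sum 23, leaving 3 seats).
Remainders in descending order: Alpha 0.9181, Epsilon 0.8285, Gamma 0.6360, Zeta 0.4388, Delta 0.1680, Beta 0.0106.
The surplus seats go to Alpha, Epsilon, Gamma.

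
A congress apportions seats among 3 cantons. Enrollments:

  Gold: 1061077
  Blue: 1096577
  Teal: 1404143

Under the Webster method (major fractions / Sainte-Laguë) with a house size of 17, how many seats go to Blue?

5

Standard divisor 3561797/17 ≈ 209517.471; standard quotas: Gold 5.064, Blue 5.234, Teal 6.702.
Rounding to the nearest integer gives Gold 5, Blue 5, Teal 7 — total 17, matching the house size, so no adjustment is needed.
Blue receives 5.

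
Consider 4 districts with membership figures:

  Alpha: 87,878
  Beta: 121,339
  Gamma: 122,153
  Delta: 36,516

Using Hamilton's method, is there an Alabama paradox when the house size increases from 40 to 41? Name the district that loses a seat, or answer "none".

At 40 seats: Alpha 10, Beta 13, Gamma 13, Delta 4.
At 41 seats: Alpha 10, Beta 13, Gamma 14, Delta 4.
No district's allocation decreased.

none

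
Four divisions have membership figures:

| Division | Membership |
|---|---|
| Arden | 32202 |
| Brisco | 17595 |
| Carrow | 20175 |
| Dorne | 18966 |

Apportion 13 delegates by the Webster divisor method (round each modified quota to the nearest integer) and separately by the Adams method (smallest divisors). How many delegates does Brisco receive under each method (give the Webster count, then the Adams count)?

2 and 3

Webster: Arden 5, Brisco 2, Carrow 3, Dorne 3.
Adams: Arden 4, Brisco 3, Carrow 3, Dorne 3.
Brisco gets 2 under Webster and 3 under Adams.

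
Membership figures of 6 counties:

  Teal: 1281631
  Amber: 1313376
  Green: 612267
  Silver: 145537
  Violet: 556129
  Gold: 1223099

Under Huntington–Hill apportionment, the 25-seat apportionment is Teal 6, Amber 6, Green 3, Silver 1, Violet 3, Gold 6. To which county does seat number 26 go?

Amber

Priority for the next seat is population ÷ (√(s·(s+1))).
Priorities: Teal 197759.957, Amber 202658.317, Green 176746.259, Silver 102910.200, Violet 160540.614, Gold 188728.273.
Highest priority: Amber.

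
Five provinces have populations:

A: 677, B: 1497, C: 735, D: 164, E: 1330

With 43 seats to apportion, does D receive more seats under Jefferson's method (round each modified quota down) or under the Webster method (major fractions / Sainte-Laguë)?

Jefferson: A 7, B 15, C 7, D 1, E 13.
Webster: A 7, B 14, C 7, D 2, E 13.
D gets 1 under Jefferson and 2 under Webster.

Webster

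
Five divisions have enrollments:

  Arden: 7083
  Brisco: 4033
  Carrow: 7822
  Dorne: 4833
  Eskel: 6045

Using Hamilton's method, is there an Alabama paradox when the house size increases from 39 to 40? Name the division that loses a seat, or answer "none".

Dorne

At 39 seats: Arden 9, Brisco 5, Carrow 10, Dorne 7, Eskel 8.
At 40 seats: Arden 10, Brisco 5, Carrow 11, Dorne 6, Eskel 8.
Dorne drops from 7 to 6.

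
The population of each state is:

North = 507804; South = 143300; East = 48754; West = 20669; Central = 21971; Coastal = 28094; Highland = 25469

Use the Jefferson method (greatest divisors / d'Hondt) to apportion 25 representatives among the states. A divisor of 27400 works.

North 18, South 5, East 1, West 0, Central 0, Coastal 1, Highland 0

With modified divisor 27400: modified quotas North 18.533, South 5.230, East 1.779, West 0.754, Central 0.802, Coastal 1.025, Highland 0.930.
Rounding down: North 18, South 5, East 1, West 0, Central 0, Coastal 1, Highland 0 (total 25).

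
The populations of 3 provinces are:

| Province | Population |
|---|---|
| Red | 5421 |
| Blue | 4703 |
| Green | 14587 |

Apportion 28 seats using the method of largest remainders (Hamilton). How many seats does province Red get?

The standard divisor is 24711/28 ≈ 882.536.
Standard quotas: Red 6.1425, Blue 5.3290, Green 16.5285.
Lower quotas: Red 6, Blue 5, Green 16 (sum 27, leaving 1 seat).
Remainders in descending order: Green 0.5285, Blue 0.3290, Red 0.1425.
Largest remainder: Green receives the extra seat.
Red receives 6.

6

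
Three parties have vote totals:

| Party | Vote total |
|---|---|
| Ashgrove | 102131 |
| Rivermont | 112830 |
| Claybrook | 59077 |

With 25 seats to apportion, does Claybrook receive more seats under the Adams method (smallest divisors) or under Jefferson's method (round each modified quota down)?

Adams: Ashgrove 9, Rivermont 10, Claybrook 6.
Jefferson: Ashgrove 9, Rivermont 11, Claybrook 5.
Claybrook gets 6 under Adams and 5 under Jefferson.

Adams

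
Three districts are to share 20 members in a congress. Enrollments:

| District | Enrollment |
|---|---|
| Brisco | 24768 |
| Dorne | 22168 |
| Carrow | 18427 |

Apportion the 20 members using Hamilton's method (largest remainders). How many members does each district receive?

Brisco 7, Dorne 7, Carrow 6

Total 65363; standard divisor 65363/20 ≈ 3268.15.
Standard quotas: Brisco 7.5786, Dorne 6.7830, Carrow 5.6384.
Lower quotas: Brisco 7, Dorne 6, Carrow 5 (sum 18, leaving 2 seats).
Remainders in descending order: Dorne 0.7830, Carrow 0.6384, Brisco 0.5786.
The surplus seats go to Dorne, Carrow.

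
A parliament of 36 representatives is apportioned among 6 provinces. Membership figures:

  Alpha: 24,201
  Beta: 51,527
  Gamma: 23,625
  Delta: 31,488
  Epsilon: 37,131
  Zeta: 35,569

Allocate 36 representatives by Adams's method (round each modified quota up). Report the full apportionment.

Alpha 4, Beta 9, Gamma 4, Delta 6, Epsilon 7, Zeta 6

Standard divisor 203541/36 ≈ 5653.917; standard quotas: Alpha 4.280, Beta 9.114, Gamma 4.179, Delta 5.569, Epsilon 6.567, Zeta 6.291.
Rounding up gives 5, 10, 5, 6, 7, 7 = 40 seats, so the divisor must be adjusted.
With modified divisor 6100: modified quotas Alpha 3.967, Beta 8.447, Gamma 3.873, Delta 5.162, Epsilon 6.087, Zeta 5.831.
Rounding up: Alpha 4, Beta 9, Gamma 4, Delta 6, Epsilon 7, Zeta 6 (total 36).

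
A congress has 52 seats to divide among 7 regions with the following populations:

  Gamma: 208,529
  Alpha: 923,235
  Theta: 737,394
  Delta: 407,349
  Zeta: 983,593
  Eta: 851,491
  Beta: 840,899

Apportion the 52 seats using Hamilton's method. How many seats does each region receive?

Gamma 2; Alpha 10; Theta 8; Delta 4; Zeta 10; Eta 9; Beta 9

The standard divisor is 4952490/52 ≈ 95240.192.
Standard quotas: Gamma 2.1895, Alpha 9.6938, Theta 7.7425, Delta 4.2771, Zeta 10.3275, Eta 8.9405, Beta 8.8292.
Lower quotas: Gamma 2, Alpha 9, Theta 7, Delta 4, Zeta 10, Eta 8, Beta 8 (sum 48, leaving 4 seats).
Remainders in descending order: Eta 0.9405, Beta 0.8292, Theta 0.7425, Alpha 0.6938, Zeta 0.3275, Delta 0.2771, Gamma 0.1895.
Largest remainders: Eta, Beta, Theta, Alpha receive the extra seats.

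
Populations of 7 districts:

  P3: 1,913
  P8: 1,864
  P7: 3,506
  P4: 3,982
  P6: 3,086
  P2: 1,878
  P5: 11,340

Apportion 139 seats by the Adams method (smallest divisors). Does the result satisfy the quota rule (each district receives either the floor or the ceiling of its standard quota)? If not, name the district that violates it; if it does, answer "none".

Standard quotas: P3 9.645, P8 9.398, P7 17.677, P4 20.077, P6 15.559, P2 9.469, P5 57.175.
Adams allocation: P3 10, P8 10, P7 18, P4 20, P6 15, P2 10, P5 56.
P5 has quota 57.175 (lower 57, upper 58) but receives 56 — outside the quota interval.

P5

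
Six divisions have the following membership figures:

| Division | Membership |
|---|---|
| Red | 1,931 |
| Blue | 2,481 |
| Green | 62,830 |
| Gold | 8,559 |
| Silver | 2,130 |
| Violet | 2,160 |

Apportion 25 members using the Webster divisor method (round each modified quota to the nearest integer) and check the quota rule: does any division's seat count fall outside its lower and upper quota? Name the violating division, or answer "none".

Green

Standard quotas: Red 0.603, Blue 0.774, Green 19.612, Gold 2.672, Silver 0.665, Violet 0.674.
Webster allocation: Red 1, Blue 1, Green 18, Gold 3, Silver 1, Violet 1.
Green has quota 19.612 (lower 19, upper 20) but receives 18 — outside the quota interval.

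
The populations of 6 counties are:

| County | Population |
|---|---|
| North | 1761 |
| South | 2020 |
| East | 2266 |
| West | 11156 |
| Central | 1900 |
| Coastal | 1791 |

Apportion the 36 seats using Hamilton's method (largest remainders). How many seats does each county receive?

The standard divisor is 20894/36 ≈ 580.389.
Standard quotas: North 3.0342, South 3.4804, East 3.9043, West 19.2216, Central 3.2737, Coastal 3.0859.
Lower quotas: North 3, South 3, East 3, West 19, Central 3, Coastal 3 (sum 34, leaving 2 seats).
Remainders in descending order: East 0.9043, South 0.4804, Central 0.2737, West 0.2216, Coastal 0.0859, North 0.0342.
Largest remainders: East, South receive the extra seats.

North: 3, South: 4, East: 4, West: 19, Central: 3, Coastal: 3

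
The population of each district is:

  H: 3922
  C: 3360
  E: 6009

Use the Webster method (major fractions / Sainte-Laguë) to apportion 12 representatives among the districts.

Standard divisor 13291/12 ≈ 1107.583; standard quotas: H 3.541, C 3.034, E 5.425.
Rounding to the nearest integer gives H 4, C 3, E 5 — total 12, matching the house size, so no adjustment is needed.

H 4, C 3, E 5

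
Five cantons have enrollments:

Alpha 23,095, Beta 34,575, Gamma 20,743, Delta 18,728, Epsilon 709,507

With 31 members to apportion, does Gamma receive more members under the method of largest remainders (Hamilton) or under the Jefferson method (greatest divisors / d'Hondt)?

Hamilton: Alpha 1, Beta 1, Gamma 1, Delta 1, Epsilon 27.
Jefferson: Alpha 0, Beta 1, Gamma 0, Delta 0, Epsilon 30.
Gamma gets 1 under Hamilton and 0 under Jefferson.

Hamilton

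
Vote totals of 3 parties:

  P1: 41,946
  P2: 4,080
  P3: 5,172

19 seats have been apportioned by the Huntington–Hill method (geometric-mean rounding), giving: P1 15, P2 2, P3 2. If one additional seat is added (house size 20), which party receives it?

P1

Priority for the next seat is population ÷ (√(s·(s+1))).
Priorities: P1 2707.603, P2 1665.653, P3 2111.460.
Highest priority: P1.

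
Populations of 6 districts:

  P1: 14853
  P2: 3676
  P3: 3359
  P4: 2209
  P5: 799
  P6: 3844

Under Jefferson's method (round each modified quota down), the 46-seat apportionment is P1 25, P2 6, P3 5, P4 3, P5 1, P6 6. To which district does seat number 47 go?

Priority for the next seat is population ÷ (current seats + 1).
Priorities: P1 571.269, P2 525.143, P3 559.833, P4 552.250, P5 399.500, P6 549.143.
Highest priority: P1.

P1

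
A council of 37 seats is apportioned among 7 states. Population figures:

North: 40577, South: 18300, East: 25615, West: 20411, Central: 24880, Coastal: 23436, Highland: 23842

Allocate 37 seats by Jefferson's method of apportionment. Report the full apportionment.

North=9, South=4, East=5, West=4, Central=5, Coastal=5, Highland=5

Standard divisor 177061/37 ≈ 4785.432; standard quotas: North 8.479, South 3.824, East 5.353, West 4.265, Central 5.199, Coastal 4.897, Highland 4.982.
Rounding down gives 8, 3, 5, 4, 5, 4, 4 = 33 seats, so the divisor must be adjusted.
With modified divisor 4400: modified quotas North 9.222, South 4.159, East 5.822, West 4.639, Central 5.655, Coastal 5.326, Highland 5.419.
Rounding down: North 9, South 4, East 5, West 4, Central 5, Coastal 5, Highland 5 (total 37).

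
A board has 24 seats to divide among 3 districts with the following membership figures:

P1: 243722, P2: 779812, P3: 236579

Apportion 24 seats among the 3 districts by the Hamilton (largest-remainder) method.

The standard divisor is 1260113/24 ≈ 52504.708.
Standard quotas: P1 4.6419, P2 14.8522, P3 4.5059.
Lower quotas: P1 4, P2 14, P3 4 (sum 22, leaving 2 seats).
Remainders in descending order: P2 0.8522, P1 0.6419, P3 0.5059.
The surplus seats go to P2, P1.

P1: 5; P2: 15; P3: 4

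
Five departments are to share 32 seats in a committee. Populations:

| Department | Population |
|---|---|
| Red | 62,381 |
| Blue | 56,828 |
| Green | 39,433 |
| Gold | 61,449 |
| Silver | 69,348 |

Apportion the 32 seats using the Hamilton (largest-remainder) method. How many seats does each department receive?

The standard divisor is 289439/32 ≈ 9044.969.
Standard quotas: Red 6.8968, Blue 6.2828, Green 4.3597, Gold 6.7937, Silver 7.6670.
Lower quotas: Red 6, Blue 6, Green 4, Gold 6, Silver 7 (sum 29, leaving 3 seats).
Remainders in descending order: Red 0.8968, Gold 0.7937, Silver 0.6670, Green 0.3597, Blue 0.2828.
The surplus seats go to Red, Gold, Silver.

Red 7, Blue 6, Green 4, Gold 7, Silver 8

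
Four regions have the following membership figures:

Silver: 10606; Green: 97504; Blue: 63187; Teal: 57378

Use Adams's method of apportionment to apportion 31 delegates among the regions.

Silver 2, Green 13, Blue 8, Teal 8

Standard divisor 228675/31 ≈ 7376.613; standard quotas: Silver 1.438, Green 13.218, Blue 8.566, Teal 7.778.
Rounding up gives 2, 14, 9, 8 = 33 seats, so the divisor must be adjusted.
With modified divisor 8000: modified quotas Silver 1.326, Green 12.188, Blue 7.898, Teal 7.172.
Rounding up: Silver 2, Green 13, Blue 8, Teal 8 (total 31).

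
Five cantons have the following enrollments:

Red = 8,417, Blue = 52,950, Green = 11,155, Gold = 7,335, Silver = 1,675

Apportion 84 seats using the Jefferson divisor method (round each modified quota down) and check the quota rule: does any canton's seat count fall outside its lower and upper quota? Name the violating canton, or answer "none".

Standard quotas: Red 8.672, Blue 54.553, Green 11.493, Gold 7.557, Silver 1.726.
Jefferson allocation: Red 9, Blue 56, Green 11, Gold 7, Silver 1.
Blue has quota 54.553 (lower 54, upper 55) but receives 56 — outside the quota interval.

Blue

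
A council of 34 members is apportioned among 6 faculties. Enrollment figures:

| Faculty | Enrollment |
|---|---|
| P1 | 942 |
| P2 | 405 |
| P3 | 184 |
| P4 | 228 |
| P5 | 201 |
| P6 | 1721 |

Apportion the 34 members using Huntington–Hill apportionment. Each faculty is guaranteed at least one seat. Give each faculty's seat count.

P1: 8, P2: 4, P3: 2, P4: 2, P5: 2, P6: 16

With divisor 111.05: modified quotas P1 8.483, P2 3.647, P3 1.657, P4 2.053, P5 1.810, P6 15.498.
Geometric-mean thresholds: P1 √(8·9)=8.485, P2 √(3·4)=3.464, P3 √(1·2)=1.414, P4 √(2·3)=2.449, P5 √(1·2)=1.414, P6 √(15·16)=15.492.
Each quota rounded against its threshold gives P1 8, P2 4, P3 2, P4 2, P5 2, P6 16 (total 34).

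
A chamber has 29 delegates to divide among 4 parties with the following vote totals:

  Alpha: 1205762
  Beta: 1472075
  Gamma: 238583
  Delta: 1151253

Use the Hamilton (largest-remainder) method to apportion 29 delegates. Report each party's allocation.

Alpha 9, Beta 10, Gamma 2, Delta 8

Total 4067673; standard divisor 4067673/29 ≈ 140264.586.
Standard quotas: Alpha 8.5963, Beta 10.4950, Gamma 1.7009, Delta 8.2077.
Lower quotas: Alpha 8, Beta 10, Gamma 1, Delta 8 (sum 27, leaving 2 seats).
Remainders in descending order: Gamma 0.7009, Alpha 0.5963, Beta 0.4950, Delta 0.2077.
The surplus seats go to Gamma, Alpha.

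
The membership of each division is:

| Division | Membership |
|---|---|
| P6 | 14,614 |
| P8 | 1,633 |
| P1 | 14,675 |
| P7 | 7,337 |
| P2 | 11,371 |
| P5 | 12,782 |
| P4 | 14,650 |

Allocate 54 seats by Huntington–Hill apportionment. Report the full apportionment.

P6: 10; P8: 1; P1: 11; P7: 5; P2: 8; P5: 9; P4: 10

With divisor 1398: modified quotas P6 10.454, P8 1.168, P1 10.497, P7 5.248, P2 8.134, P5 9.143, P4 10.479.
Geometric-mean thresholds: P6 √(10·11)=10.488, P8 √(1·2)=1.414, P1 √(10·11)=10.488, P7 √(5·6)=5.477, P2 √(8·9)=8.485, P5 √(9·10)=9.487, P4 √(10·11)=10.488.
Each quota rounded against its threshold gives P6 10, P8 1, P1 11, P7 5, P2 8, P5 9, P4 10 (total 54).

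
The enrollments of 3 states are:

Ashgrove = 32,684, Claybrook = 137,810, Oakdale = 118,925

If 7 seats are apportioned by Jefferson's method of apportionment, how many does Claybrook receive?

Standard divisor 289419/7 ≈ 41345.571; standard quotas: Ashgrove 0.791, Claybrook 3.333, Oakdale 2.876.
Rounding down gives 0, 3, 2 = 5 seats, so the divisor must be adjusted.
With modified divisor 33600: modified quotas Ashgrove 0.973, Claybrook 4.101, Oakdale 3.539.
Rounding down: Ashgrove 0, Claybrook 4, Oakdale 3 (total 7).
Claybrook receives 4.

4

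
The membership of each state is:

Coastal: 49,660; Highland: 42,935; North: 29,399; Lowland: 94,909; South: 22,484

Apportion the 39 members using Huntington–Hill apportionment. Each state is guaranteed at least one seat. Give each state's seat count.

Coastal 8, Highland 7, North 5, Lowland 15, South 4

With divisor 6308: modified quotas Coastal 7.873, Highland 6.806, North 4.661, Lowland 15.046, South 3.564.
Geometric-mean thresholds: Coastal √(7·8)=7.483, Highland √(6·7)=6.481, North √(4·5)=4.472, Lowland √(15·16)=15.492, South √(3·4)=3.464.
Each quota rounded against its threshold gives Coastal 8, Highland 7, North 5, Lowland 15, South 4 (total 39).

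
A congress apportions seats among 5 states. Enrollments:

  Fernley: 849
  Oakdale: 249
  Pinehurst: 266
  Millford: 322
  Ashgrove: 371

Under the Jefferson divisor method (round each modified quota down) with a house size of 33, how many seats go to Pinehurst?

4

Standard divisor 2057/33 ≈ 62.333; standard quotas: Fernley 13.620, Oakdale 3.995, Pinehurst 4.267, Millford 5.166, Ashgrove 5.952.
Rounding down gives 13, 3, 4, 5, 5 = 30 seats, so the divisor must be adjusted.
With modified divisor 60: modified quotas Fernley 14.150, Oakdale 4.150, Pinehurst 4.433, Millford 5.367, Ashgrove 6.183.
Rounding down: Fernley 14, Oakdale 4, Pinehurst 4, Millford 5, Ashgrove 6 (total 33).
Pinehurst receives 4.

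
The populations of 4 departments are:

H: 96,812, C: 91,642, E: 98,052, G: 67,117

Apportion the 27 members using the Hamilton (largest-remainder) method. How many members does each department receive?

The standard divisor is 353623/27 ≈ 13097.148.
Standard quotas: H 7.3918, C 6.9971, E 7.4865, G 5.1246.
Lower quotas: H 7, C 6, E 7, G 5 (sum 25, leaving 2 seats).
Remainders in descending order: C 0.9971, E 0.4865, H 0.3918, G 0.1246.
The surplus seats go to C, E.

H 7, C 7, E 8, G 5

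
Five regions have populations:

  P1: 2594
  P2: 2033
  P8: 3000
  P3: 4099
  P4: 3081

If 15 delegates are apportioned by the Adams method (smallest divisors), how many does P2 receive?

Standard divisor 14807/15 ≈ 987.133; standard quotas: P1 2.628, P2 2.059, P8 3.039, P3 4.152, P4 3.121.
Rounding up gives 3, 3, 4, 5, 4 = 19 seats, so the divisor must be adjusted.
With modified divisor 1200: modified quotas P1 2.162, P2 1.694, P8 2.500, P3 3.416, P4 2.567.
Rounding up: P1 3, P2 2, P8 3, P3 4, P4 3 (total 15).
P2 receives 2.

2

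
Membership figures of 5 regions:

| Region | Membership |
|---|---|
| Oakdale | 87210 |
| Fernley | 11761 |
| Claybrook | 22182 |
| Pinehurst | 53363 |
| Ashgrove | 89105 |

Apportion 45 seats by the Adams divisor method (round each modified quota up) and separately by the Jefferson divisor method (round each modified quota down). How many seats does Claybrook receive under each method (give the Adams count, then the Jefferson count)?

4 and 3

Adams: Oakdale 15, Fernley 2, Claybrook 4, Pinehurst 9, Ashgrove 15.
Jefferson: Oakdale 15, Fernley 2, Claybrook 3, Pinehurst 9, Ashgrove 16.
Claybrook gets 4 under Adams and 3 under Jefferson.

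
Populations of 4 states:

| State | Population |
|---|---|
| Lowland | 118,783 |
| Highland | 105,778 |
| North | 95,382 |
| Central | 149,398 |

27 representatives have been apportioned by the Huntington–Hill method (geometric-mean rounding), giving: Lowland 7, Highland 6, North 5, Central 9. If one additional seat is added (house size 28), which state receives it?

Priority for the next seat is population ÷ (√(s·(s+1))).
Priorities: Lowland 15873.046, Highland 16321.900, North 17414.291, Central 15747.932.
Highest priority: North.

North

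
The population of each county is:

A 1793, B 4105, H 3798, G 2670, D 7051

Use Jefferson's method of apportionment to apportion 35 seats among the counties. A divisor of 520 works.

A 3, B 7, H 7, G 5, D 13

With modified divisor 520: modified quotas A 3.448, B 7.894, H 7.304, G 5.135, D 13.560.
Rounding down: A 3, B 7, H 7, G 5, D 13 (total 35).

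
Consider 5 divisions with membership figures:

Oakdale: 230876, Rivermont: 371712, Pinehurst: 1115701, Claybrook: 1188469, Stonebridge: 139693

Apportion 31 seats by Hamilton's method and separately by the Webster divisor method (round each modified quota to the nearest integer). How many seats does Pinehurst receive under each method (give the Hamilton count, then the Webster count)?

Hamilton: Oakdale 2, Rivermont 4, Pinehurst 11, Claybrook 12, Stonebridge 2.
Webster: Oakdale 2, Rivermont 4, Pinehurst 12, Claybrook 12, Stonebridge 1.
Pinehurst gets 11 under Hamilton and 12 under Webster.

11 and 12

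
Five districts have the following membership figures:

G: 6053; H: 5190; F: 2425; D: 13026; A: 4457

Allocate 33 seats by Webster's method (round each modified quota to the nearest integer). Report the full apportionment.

Standard divisor 31151/33 ≈ 943.97; standard quotas: G 6.412, H 5.498, F 2.569, D 13.799, A 4.722.
Rounding to the nearest integer gives G 6, H 5, F 3, D 14, A 5 — total 33, matching the house size, so no adjustment is needed.

G=6, H=5, F=3, D=14, A=5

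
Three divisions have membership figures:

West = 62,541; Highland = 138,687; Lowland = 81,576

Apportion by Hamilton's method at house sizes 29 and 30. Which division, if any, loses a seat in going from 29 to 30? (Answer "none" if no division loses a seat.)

At 29 seats: West 7, Highland 14, Lowland 8.
At 30 seats: West 6, Highland 15, Lowland 9.
West drops from 7 to 6.

West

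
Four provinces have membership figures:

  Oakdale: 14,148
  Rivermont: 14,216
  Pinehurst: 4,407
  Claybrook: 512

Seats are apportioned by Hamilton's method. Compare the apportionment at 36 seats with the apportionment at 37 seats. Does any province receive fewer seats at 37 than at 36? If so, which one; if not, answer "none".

At 36 seats: Oakdale 15, Rivermont 15, Pinehurst 5, Claybrook 1.
At 37 seats: Oakdale 16, Rivermont 16, Pinehurst 5, Claybrook 0.
Claybrook drops from 1 to 0.

Claybrook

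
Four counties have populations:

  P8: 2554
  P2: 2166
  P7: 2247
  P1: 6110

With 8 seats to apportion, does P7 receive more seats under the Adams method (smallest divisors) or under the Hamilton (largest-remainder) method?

Adams: P8 2, P2 1, P7 2, P1 3.
Hamilton: P8 2, P2 1, P7 1, P1 4.
P7 gets 2 under Adams and 1 under Hamilton.

Adams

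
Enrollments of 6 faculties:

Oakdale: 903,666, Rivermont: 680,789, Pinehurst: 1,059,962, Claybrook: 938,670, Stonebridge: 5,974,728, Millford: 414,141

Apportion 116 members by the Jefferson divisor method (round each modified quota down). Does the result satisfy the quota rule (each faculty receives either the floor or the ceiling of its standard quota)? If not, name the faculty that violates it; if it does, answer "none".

Standard quotas: Oakdale 10.512, Rivermont 7.919, Pinehurst 12.330, Claybrook 10.919, Stonebridge 69.502, Millford 4.818.
Jefferson allocation: Oakdale 10, Rivermont 8, Pinehurst 12, Claybrook 11, Stonebridge 71, Millford 4.
Stonebridge has quota 69.502 (lower 69, upper 70) but receives 71 — outside the quota interval.

Stonebridge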